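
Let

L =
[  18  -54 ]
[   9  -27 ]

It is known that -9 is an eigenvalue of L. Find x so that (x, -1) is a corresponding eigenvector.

We need (L + 9I)v = 0.
L + 9I = [[27, -54], [9, -18]].
Row 1: (27)·x + (-54)·-1 = 0
Row 2: (9)·x + (-18)·-1 = 0
Solving gives x = -2.
Check: L·(-2, -1) = (18, 9) = -9·(-2, -1).

-2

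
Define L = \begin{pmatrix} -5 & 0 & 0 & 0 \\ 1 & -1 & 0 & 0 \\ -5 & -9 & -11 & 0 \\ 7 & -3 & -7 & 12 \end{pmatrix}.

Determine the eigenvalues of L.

L is lower triangular, so its eigenvalues are the diagonal entries.
Diagonal: -5, -1, -11, 12.

-11, -5, -1, 12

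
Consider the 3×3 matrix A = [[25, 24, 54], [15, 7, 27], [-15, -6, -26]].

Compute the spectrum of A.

The characteristic polynomial is p(μ) = det(μI - A).
Cofactor expansion gives p(μ) = μ^3 - 6μ^2 - 45μ + 50.
Rational-root test: μ = -5 gives p(-5) = 0.
Factor out (μ + 5): p(μ) = (μ + 5)·(μ^2 - 11μ + 10).
The quadratic factors as (μ - 1)·(μ - 10).
Eigenvalues: -5, 1, 10.

-5, 1, 10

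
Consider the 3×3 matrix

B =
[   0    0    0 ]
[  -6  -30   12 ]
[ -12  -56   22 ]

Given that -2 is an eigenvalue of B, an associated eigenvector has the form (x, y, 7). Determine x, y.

We need (B + 2I)v = 0.
B + 2I = [[2, 0, 0], [-6, -28, 12], [-12, -56, 24]].
Row 1: (2)·x + (0)·y + (0)·7 = 0
Row 2: (-6)·x + (-28)·y + (12)·7 = 0
Row 3: (-12)·x + (-56)·y + (24)·7 = 0
Solving gives x = 0, y = 3.
Check: B·(0, 3, 7) = (0, -6, -14) = -2·(0, 3, 7).

0, 3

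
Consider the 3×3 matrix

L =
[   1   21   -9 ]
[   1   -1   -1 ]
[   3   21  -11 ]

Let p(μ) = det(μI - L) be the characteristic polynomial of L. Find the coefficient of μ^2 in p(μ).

The coefficient of μ^2 of det(μI - L) is −trace(L).
trace(L) = (1) + (-1) + (-11) = -11, so the coefficient is 11.

11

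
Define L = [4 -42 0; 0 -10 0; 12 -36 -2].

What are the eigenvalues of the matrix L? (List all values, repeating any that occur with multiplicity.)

-10, -2, 4

Set up det(λI - L) = 0.
Expanding the 3×3 determinant: p(λ) = λ^3 + 8λ^2 - 28λ - 80.
Try λ = -10: p(-10) = 0, so -10 is a root.
Factor out (λ + 10): p(λ) = (λ + 10)·(λ^2 - 2λ - 8).
The quadratic factors as (λ + 2)·(λ - 4).
Eigenvalues: -10, -2, 4.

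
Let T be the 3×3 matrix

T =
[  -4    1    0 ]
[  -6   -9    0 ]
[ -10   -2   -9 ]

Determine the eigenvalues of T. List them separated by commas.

The characteristic polynomial is p(lambda) = det(lambda·I - T).
Expanding along the first row, p(lambda) = lambda^3 + 22·lambda^2 + 159·lambda + 378.
Try lambda = -6: p(-6) = 0, so -6 is a root.
Dividing by (lambda + 6) leaves lambda^2 + 16·lambda + 63.
The quadratic factors as (lambda + 9)·(lambda + 7).
Eigenvalues: -9, -7, -6.

-9, -7, -6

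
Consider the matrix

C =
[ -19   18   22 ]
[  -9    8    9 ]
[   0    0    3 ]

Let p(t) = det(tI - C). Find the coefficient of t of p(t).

p(t) = t^3 + 8t^2 - 23t - 30.
The coefficient of t is -23.

-23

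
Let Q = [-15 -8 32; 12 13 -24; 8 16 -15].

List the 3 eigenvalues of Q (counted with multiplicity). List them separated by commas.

-11, -7, 1

Set up det(sI - Q) = 0.
Expanding the 3×3 determinant: p(s) = s^3 + 17s^2 + 59s - 77.
Rational-root test: s = -7 gives p(-7) = 0.
Factor out (s + 7): p(s) = (s + 7)·(s^2 + 10s - 11).
The quadratic factors as (s + 11)·(s - 1).
Eigenvalues: -11, -7, 1.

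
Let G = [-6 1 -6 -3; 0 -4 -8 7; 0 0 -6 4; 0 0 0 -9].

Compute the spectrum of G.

-9, -6, -6, -4

G is upper triangular, so its eigenvalues are the diagonal entries.
Diagonal: -6, -4, -6, -9.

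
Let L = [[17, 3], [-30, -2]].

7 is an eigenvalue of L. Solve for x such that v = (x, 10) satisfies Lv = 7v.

-3

We need (L - 7I)v = 0.
L - 7I = [[10, 3], [-30, -9]].
Row 1: (10)·x + (3)·10 = 0
Row 2: (-30)·x + (-9)·10 = 0
Solving gives x = -3.
Check: L·(-3, 10) = (-21, 70) = 7·(-3, 10).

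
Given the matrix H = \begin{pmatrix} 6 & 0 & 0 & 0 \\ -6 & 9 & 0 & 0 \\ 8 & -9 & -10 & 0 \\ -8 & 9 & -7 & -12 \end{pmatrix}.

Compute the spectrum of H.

-12, -10, 6, 9

H is lower triangular, so its eigenvalues are the diagonal entries.
Diagonal: 6, 9, -10, -12.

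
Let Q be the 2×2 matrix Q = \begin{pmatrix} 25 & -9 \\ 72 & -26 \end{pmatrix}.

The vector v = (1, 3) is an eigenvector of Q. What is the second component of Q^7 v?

-384

First find the eigenvalue: Qv = (-2, -6) = -2·(1, 3), so λ = -2.
Then Q^7 v = λ^7·v = (-2)^7·(1, 3) = -128·(1, 3) = (-128, -384).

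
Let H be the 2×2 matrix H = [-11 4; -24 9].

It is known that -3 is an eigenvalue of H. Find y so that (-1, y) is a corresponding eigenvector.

We need (H + 3I)v = 0.
H + 3I = [[-8, 4], [-24, 12]].
Row 1: (-8)·-1 + (4)·y = 0
Row 2: (-24)·-1 + (12)·y = 0
Solving gives y = -2.
Check: H·(-1, -2) = (3, 6) = -3·(-1, -2).

-2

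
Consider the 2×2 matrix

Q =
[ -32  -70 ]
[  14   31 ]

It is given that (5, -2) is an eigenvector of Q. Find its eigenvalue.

-4

Compute Qv: Q·(5, -2) = (-20, 8).
Since Qv = λv, compare component 1: -20 = λ·5, so λ = -4.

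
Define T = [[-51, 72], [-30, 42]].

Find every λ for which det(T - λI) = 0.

-6, -3

det(T - sI) = (-51 - s)(42 - s) - (72)·(-30) = s^2 + 9s + 18.
This factors as (s + 6)·(s + 3) = 0.
Eigenvalues: -6, -3.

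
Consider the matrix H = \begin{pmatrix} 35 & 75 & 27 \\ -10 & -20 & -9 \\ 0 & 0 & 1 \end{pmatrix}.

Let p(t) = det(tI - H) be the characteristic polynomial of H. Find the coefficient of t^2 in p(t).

The coefficient of t^2 of det(tI - H) is −trace(H).
trace(H) = (35) + (-20) + (1) = 16, so the coefficient is -16.

-16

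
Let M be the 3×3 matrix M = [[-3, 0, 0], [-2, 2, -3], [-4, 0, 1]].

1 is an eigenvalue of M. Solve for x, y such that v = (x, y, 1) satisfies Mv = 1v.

0, 3

We need (M - 1I)v = 0.
M - 1I = [[-4, 0, 0], [-2, 1, -3], [-4, 0, 0]].
Row 1: (-4)·x + (0)·y + (0)·1 = 0
Row 2: (-2)·x + (1)·y + (-3)·1 = 0
Row 3: (-4)·x + (0)·y + (0)·1 = 0
Solving gives x = 0, y = 3.
Check: M·(0, 3, 1) = (0, 3, 1) = 1·(0, 3, 1).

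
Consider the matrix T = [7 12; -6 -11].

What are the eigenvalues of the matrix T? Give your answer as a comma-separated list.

-5, 1

det(T - sI) = (7 - s)(-11 - s) - (12)·(-6) = s^2 + 4s - 5.
This factors as (s + 5)·(s - 1) = 0.
Eigenvalues: -5, 1.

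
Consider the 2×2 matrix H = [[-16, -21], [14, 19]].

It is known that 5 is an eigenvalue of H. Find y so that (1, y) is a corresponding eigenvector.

-1

We need (H - 5I)v = 0.
H - 5I = [[-21, -21], [14, 14]].
Row 1: (-21)·1 + (-21)·y = 0
Row 2: (14)·1 + (14)·y = 0
Solving gives y = -1.
Check: H·(1, -1) = (5, -5) = 5·(1, -1).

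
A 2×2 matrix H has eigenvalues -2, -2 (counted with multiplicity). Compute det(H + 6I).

16

If H has eigenvalues -2, -2, then H + 6I has eigenvalues 4, 4.
det(H + 6I) = (4) · (4) = 16.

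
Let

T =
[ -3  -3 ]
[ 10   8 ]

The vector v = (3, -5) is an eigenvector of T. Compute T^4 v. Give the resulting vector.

First find the eigenvalue: Tv = (6, -10) = 2·(3, -5), so λ = 2.
Then T^4 v = λ^4·v = 2^4·(3, -5) = 16·(3, -5) = (48, -80).

(48, -80)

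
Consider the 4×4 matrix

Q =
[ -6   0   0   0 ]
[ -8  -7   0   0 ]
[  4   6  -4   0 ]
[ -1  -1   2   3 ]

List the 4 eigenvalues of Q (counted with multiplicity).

-7, -6, -4, 3

Q is lower triangular, so its eigenvalues are the diagonal entries.
Diagonal: -6, -7, -4, 3.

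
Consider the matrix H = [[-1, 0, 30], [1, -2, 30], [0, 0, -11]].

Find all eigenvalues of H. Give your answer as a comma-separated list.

Compute the characteristic polynomial p(lambda) = det(lambda·I - H).
Cofactor expansion gives p(lambda) = lambda^3 + 14·lambda^2 + 35·lambda + 22.
Try lambda = -2: p(-2) = 0, so -2 is a root.
Dividing by (lambda + 2) leaves lambda^2 + 12·lambda + 11.
The quadratic factors as (lambda + 11)·(lambda + 1).
Eigenvalues: -11, -2, -1.

-11, -2, -1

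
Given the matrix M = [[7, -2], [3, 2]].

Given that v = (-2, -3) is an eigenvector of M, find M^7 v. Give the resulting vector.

(-32768, -49152)

First find the eigenvalue: Mv = (-8, -12) = 4·(-2, -3), so λ = 4.
Then M^7 v = λ^7·v = 4^7·(-2, -3) = 16384·(-2, -3) = (-32768, -49152).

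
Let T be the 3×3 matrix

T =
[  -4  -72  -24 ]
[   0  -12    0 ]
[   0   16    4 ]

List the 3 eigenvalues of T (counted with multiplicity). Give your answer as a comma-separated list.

Compute the characteristic polynomial p(lambda) = det(lambda·I - T).
Expanding the 3×3 determinant: p(lambda) = lambda^3 + 12·lambda^2 - 16·lambda - 192.
Rational-root test: lambda = -4 gives p(-4) = 0.
Dividing by (lambda + 4) leaves lambda^2 + 8·lambda - 48.
The quadratic factors as (lambda + 12)·(lambda - 4).
Eigenvalues: -12, -4, 4.

-12, -4, 4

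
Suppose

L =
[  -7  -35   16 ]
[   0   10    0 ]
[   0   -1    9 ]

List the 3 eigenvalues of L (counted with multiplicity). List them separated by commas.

-7, 9, 10

Set up det(μI - L) = 0.
Expanding along the first row, p(μ) = μ^3 - 12μ^2 - 43μ + 630.
Since p(-7) = 0, μ = -7 is a root.
Dividing by (μ + 7) leaves μ^2 - 19μ + 90.
The quadratic factors as (μ - 9)·(μ - 10).
Eigenvalues: -7, 9, 10.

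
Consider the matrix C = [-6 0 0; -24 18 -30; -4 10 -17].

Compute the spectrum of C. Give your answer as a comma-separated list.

-6, -2, 3

Compute the characteristic polynomial p(λ) = det(λI - C).
Expanding along the first row, p(λ) = λ^3 + 5λ^2 - 12λ - 36.
Since p(-2) = 0, λ = -2 is a root.
Factor out (λ + 2): p(λ) = (λ + 2)·(λ^2 + 3λ - 18).
The quadratic factors as (λ + 6)·(λ - 3).
Eigenvalues: -6, -2, 3.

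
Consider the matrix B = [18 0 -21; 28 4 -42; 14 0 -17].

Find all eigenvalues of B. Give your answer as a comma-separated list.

The characteristic polynomial is p(t) = det(tI - B).
Cofactor expansion gives p(t) = t^3 - 5t^2 - 8t + 48.
Since p(4) = 0, t = 4 is a root.
Dividing by (t - 4) leaves t^2 - t - 12.
The quadratic factors as (t + 3)·(t - 4).
Eigenvalues: -3, 4, 4.

-3, 4, 4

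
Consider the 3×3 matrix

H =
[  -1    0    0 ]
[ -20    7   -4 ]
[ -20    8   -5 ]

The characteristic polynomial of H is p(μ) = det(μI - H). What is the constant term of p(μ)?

p(μ) = μ^3 - μ^2 - 5μ - 3.
The constant term is -3.

-3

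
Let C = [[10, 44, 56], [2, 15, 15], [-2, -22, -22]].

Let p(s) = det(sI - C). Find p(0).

p(0) = det(0·I − C) = det(−C) = (−1)^3·det(C).
det(C) = -168, so p(0) = 168.

168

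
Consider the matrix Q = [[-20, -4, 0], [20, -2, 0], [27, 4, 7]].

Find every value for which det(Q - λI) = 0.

The characteristic polynomial is p(r) = det(rI - Q).
Expanding along the first row, p(r) = r^3 + 15r^2 - 34r - 840.
Since p(-12) = 0, r = -12 is a root.
Dividing by (r + 12) leaves r^2 + 3r - 70.
The quadratic factors as (r + 10)·(r - 7).
Eigenvalues: -12, -10, 7.

-12, -10, 7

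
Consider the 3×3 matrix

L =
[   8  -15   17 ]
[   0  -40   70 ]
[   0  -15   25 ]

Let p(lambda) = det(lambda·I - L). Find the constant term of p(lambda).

p(lambda) = lambda^3 + 7·lambda^2 - 70·lambda - 400.
The constant term is -400.

-400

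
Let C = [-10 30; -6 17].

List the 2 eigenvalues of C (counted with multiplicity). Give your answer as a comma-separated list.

2, 5

det(C - rI) = (-10 - r)(17 - r) - (30)·(-6) = r^2 - 7r + 10.
This factors as (r - 2)·(r - 5) = 0.
Eigenvalues: 2, 5.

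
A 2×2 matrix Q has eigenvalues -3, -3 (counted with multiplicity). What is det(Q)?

9

det(Q) is the product of the eigenvalues: (-3) · (-3) = 9.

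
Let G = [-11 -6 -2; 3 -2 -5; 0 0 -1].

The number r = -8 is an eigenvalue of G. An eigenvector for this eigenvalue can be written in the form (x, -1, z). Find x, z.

2, 0

We need (G + 8I)v = 0.
G + 8I = [[-3, -6, -2], [3, 6, -5], [0, 0, 7]].
Row 1: (-3)·x + (-6)·-1 + (-2)·z = 0
Row 2: (3)·x + (6)·-1 + (-5)·z = 0
Row 3: (0)·x + (0)·-1 + (7)·z = 0
Solving gives x = 2, z = 0.
Check: G·(2, -1, 0) = (-16, 8, 0) = -8·(2, -1, 0).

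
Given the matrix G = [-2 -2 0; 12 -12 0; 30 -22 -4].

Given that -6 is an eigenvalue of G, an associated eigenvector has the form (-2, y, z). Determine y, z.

We need (G + 6I)v = 0.
G + 6I = [[4, -2, 0], [12, -6, 0], [30, -22, 2]].
Row 1: (4)·-2 + (-2)·y + (0)·z = 0
Row 2: (12)·-2 + (-6)·y + (0)·z = 0
Row 3: (30)·-2 + (-22)·y + (2)·z = 0
Solving gives y = -4, z = -14.
Check: G·(-2, -4, -14) = (12, 24, 84) = -6·(-2, -4, -14).

-4, -14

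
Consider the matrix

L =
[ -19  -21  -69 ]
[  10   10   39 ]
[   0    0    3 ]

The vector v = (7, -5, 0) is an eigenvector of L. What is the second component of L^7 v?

81920

First find the eigenvalue: Lv = (-28, 20, 0) = -4·(7, -5, 0), so λ = -4.
Then L^7 v = λ^7·v = (-4)^7·(7, -5, 0) = -16384·(7, -5, 0) = (-114688, 81920, 0).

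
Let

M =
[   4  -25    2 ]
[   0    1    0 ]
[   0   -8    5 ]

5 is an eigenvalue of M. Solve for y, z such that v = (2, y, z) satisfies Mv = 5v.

0, 1

We need (M - 5I)v = 0.
M - 5I = [[-1, -25, 2], [0, -4, 0], [0, -8, 0]].
Row 1: (-1)·2 + (-25)·y + (2)·z = 0
Row 2: (0)·2 + (-4)·y + (0)·z = 0
Row 3: (0)·2 + (-8)·y + (0)·z = 0
Solving gives y = 0, z = 1.
Check: M·(2, 0, 1) = (10, 0, 5) = 5·(2, 0, 1).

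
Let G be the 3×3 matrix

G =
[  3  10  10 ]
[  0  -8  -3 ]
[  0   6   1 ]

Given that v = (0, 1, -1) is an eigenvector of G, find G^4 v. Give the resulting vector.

First find the eigenvalue: Gv = (0, -5, 5) = -5·(0, 1, -1), so λ = -5.
Then G^4 v = λ^4·v = (-5)^4·(0, 1, -1) = 625·(0, 1, -1) = (0, 625, -625).

(0, 625, -625)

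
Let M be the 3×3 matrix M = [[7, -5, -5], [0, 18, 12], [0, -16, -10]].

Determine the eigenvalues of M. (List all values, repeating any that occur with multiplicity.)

Compute the characteristic polynomial p(s) = det(sI - M).
Expanding along the first row, p(s) = s^3 - 15s^2 + 68s - 84.
Rational-root test: s = 2 gives p(2) = 0.
Dividing by (s - 2) leaves s^2 - 13s + 42.
The quadratic factors as (s - 6)·(s - 7).
Eigenvalues: 2, 6, 7.

2, 6, 7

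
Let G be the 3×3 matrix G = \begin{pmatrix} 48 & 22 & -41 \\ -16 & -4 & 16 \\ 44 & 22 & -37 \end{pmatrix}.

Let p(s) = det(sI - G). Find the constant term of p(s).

p(s) = s^3 - 7s^2 - 16s + 112.
The constant term is 112.

112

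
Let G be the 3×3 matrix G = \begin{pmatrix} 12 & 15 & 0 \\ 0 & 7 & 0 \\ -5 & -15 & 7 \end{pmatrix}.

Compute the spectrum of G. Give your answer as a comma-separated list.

Set up det(λI - G) = 0.
Expanding the 3×3 determinant: p(λ) = λ^3 - 26λ^2 + 217λ - 588.
Try λ = 7: p(7) = 0, so 7 is a root.
Dividing by (λ - 7) leaves λ^2 - 19λ + 84.
The quadratic factors as (λ - 7)·(λ - 12).
Eigenvalues: 7, 7, 12.

7, 7, 12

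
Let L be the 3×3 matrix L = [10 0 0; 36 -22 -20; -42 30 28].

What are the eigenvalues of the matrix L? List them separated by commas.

-2, 8, 10

The characteristic polynomial is p(s) = det(sI - L).
Expanding the 3×3 determinant: p(s) = s^3 - 16s^2 + 44s + 160.
Since p(-2) = 0, s = -2 is a root.
Factor out (s + 2): p(s) = (s + 2)·(s^2 - 18s + 80).
The quadratic factors as (s - 8)·(s - 10).
Eigenvalues: -2, 8, 10.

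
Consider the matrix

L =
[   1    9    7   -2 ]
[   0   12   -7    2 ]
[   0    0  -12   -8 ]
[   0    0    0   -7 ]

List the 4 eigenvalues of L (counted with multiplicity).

L is upper triangular, so its eigenvalues are the diagonal entries.
Diagonal: 1, 12, -12, -7.

-12, -7, 1, 12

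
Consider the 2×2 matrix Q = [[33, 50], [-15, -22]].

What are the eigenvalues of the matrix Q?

det(Q - lambda·I) = (33 - lambda)(-22 - lambda) - (50)·(-15) = lambda^2 - 11·lambda + 24.
This factors as (lambda - 3)·(lambda - 8) = 0.
Eigenvalues: 3, 8.

3, 8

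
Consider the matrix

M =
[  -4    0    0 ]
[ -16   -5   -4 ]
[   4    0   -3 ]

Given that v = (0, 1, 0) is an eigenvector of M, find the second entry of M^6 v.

15625

First find the eigenvalue: Mv = (0, -5, 0) = -5·(0, 1, 0), so λ = -5.
Then M^6 v = λ^6·v = (-5)^6·(0, 1, 0) = 15625·(0, 1, 0) = (0, 15625, 0).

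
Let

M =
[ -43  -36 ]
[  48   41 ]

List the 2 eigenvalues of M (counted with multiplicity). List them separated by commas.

-7, 5

det(M - lambda·I) = (-43 - lambda)(41 - lambda) - (-36)·(48) = lambda^2 + 2·lambda - 35.
This factors as (lambda + 7)·(lambda - 5) = 0.
Eigenvalues: -7, 5.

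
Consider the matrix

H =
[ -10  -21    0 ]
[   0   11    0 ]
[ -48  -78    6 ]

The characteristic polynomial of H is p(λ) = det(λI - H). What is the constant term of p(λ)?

660

p(λ) = λ^3 - 7λ^2 - 104λ + 660.
The constant term is 660.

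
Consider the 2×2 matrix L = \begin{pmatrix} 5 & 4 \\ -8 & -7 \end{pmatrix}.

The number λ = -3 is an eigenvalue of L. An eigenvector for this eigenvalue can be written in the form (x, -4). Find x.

We need (L + 3I)v = 0.
L + 3I = [[8, 4], [-8, -4]].
Row 1: (8)·x + (4)·-4 = 0
Row 2: (-8)·x + (-4)·-4 = 0
Solving gives x = 2.
Check: L·(2, -4) = (-6, 12) = -3·(2, -4).

2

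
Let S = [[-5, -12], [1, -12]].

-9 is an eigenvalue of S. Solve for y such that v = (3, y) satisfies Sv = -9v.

1

We need (S + 9I)v = 0.
S + 9I = [[4, -12], [1, -3]].
Row 1: (4)·3 + (-12)·y = 0
Row 2: (1)·3 + (-3)·y = 0
Solving gives y = 1.
Check: S·(3, 1) = (-27, -9) = -9·(3, 1).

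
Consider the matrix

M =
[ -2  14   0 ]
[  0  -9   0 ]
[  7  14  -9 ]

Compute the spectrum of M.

Compute the characteristic polynomial p(lambda) = det(lambda·I - M).
Cofactor expansion gives p(lambda) = lambda^3 + 20·lambda^2 + 117·lambda + 162.
Try lambda = -2: p(-2) = 0, so -2 is a root.
Factor out (lambda + 2): p(lambda) = (lambda + 2)·(lambda^2 + 18·lambda + 81).
The quadratic factor is (lambda + 9)^2.
Eigenvalues: -9, -9, -2.

-9, -9, -2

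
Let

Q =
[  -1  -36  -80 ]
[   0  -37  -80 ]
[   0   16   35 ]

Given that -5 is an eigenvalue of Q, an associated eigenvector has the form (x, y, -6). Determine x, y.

We need (Q + 5I)v = 0.
Q + 5I = [[4, -36, -80], [0, -32, -80], [0, 16, 40]].
Row 1: (4)·x + (-36)·y + (-80)·-6 = 0
Row 2: (0)·x + (-32)·y + (-80)·-6 = 0
Row 3: (0)·x + (16)·y + (40)·-6 = 0
Solving gives x = 15, y = 15.
Check: Q·(15, 15, -6) = (-75, -75, 30) = -5·(15, 15, -6).

15, 15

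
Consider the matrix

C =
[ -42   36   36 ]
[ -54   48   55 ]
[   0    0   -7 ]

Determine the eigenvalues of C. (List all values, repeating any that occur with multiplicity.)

Set up det(lambda·I - C) = 0.
Expanding along the first row, p(lambda) = lambda^3 + lambda^2 - 114·lambda - 504.
Try lambda = -6: p(-6) = 0, so -6 is a root.
Factor out (lambda + 6): p(lambda) = (lambda + 6)·(lambda^2 - 5·lambda - 84).
The quadratic factors as (lambda + 7)·(lambda - 12).
Eigenvalues: -7, -6, 12.

-7, -6, 12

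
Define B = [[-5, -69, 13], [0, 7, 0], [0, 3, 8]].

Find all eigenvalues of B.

-5, 7, 8

Compute the characteristic polynomial p(λ) = det(λI - B).
Expanding along the first row, p(λ) = λ^3 - 10λ^2 - 19λ + 280.
Since p(7) = 0, λ = 7 is a root.
Dividing by (λ - 7) leaves λ^2 - 3λ - 40.
The quadratic factors as (λ + 5)·(λ - 8).
Eigenvalues: -5, 7, 8.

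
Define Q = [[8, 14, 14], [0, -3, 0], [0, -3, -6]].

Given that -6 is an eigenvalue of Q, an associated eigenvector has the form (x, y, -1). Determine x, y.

We need (Q + 6I)v = 0.
Q + 6I = [[14, 14, 14], [0, 3, 0], [0, -3, 0]].
Row 1: (14)·x + (14)·y + (14)·-1 = 0
Row 2: (0)·x + (3)·y + (0)·-1 = 0
Row 3: (0)·x + (-3)·y + (0)·-1 = 0
Solving gives x = 1, y = 0.
Check: Q·(1, 0, -1) = (-6, 0, 6) = -6·(1, 0, -1).

1, 0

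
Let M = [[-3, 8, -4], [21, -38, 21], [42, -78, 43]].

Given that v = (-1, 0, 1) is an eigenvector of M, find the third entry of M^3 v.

First find the eigenvalue: Mv = (-1, 0, 1) = 1·(-1, 0, 1), so λ = 1.
Then M^3 v = λ^3·v = 1^3·(-1, 0, 1) = 1·(-1, 0, 1) = (-1, 0, 1).

1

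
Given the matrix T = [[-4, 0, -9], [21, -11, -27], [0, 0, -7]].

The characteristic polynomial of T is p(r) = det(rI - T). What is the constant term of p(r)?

p(r) = r^3 + 22r^2 + 149r + 308.
The constant term is 308.

308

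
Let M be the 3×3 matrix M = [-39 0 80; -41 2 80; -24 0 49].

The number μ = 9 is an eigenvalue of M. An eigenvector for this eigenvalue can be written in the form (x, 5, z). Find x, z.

5, 3

We need (M - 9I)v = 0.
M - 9I = [[-48, 0, 80], [-41, -7, 80], [-24, 0, 40]].
Row 1: (-48)·x + (0)·5 + (80)·z = 0
Row 2: (-41)·x + (-7)·5 + (80)·z = 0
Row 3: (-24)·x + (0)·5 + (40)·z = 0
Solving gives x = 5, z = 3.
Check: M·(5, 5, 3) = (45, 45, 27) = 9·(5, 5, 3).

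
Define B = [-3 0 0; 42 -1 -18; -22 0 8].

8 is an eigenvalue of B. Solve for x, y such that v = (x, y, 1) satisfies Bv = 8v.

We need (B - 8I)v = 0.
B - 8I = [[-11, 0, 0], [42, -9, -18], [-22, 0, 0]].
Row 1: (-11)·x + (0)·y + (0)·1 = 0
Row 2: (42)·x + (-9)·y + (-18)·1 = 0
Row 3: (-22)·x + (0)·y + (0)·1 = 0
Solving gives x = 0, y = -2.
Check: B·(0, -2, 1) = (0, -16, 8) = 8·(0, -2, 1).

0, -2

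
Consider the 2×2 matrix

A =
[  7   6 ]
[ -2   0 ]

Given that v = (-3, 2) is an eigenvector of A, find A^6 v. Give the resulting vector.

(-2187, 1458)

First find the eigenvalue: Av = (-9, 6) = 3·(-3, 2), so λ = 3.
Then A^6 v = λ^6·v = 3^6·(-3, 2) = 729·(-3, 2) = (-2187, 1458).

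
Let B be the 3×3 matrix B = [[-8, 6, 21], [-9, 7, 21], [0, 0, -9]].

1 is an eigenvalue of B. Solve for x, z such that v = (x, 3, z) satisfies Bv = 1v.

2, 0

We need (B - 1I)v = 0.
B - 1I = [[-9, 6, 21], [-9, 6, 21], [0, 0, -10]].
Row 1: (-9)·x + (6)·3 + (21)·z = 0
Row 2: (-9)·x + (6)·3 + (21)·z = 0
Row 3: (0)·x + (0)·3 + (-10)·z = 0
Solving gives x = 2, z = 0.
Check: B·(2, 3, 0) = (2, 3, 0) = 1·(2, 3, 0).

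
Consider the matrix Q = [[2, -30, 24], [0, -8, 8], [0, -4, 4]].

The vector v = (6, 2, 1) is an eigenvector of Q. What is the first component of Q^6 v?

24576

First find the eigenvalue: Qv = (-24, -8, -4) = -4·(6, 2, 1), so λ = -4.
Then Q^6 v = λ^6·v = (-4)^6·(6, 2, 1) = 4096·(6, 2, 1) = (24576, 8192, 4096).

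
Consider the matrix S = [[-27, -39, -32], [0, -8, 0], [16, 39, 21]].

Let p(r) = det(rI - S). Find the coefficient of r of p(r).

p(r) = r^3 + 14r^2 - 7r - 440.
The coefficient of r is -7.

-7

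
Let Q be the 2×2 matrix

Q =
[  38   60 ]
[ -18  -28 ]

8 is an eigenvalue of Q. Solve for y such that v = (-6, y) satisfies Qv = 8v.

We need (Q - 8I)v = 0.
Q - 8I = [[30, 60], [-18, -36]].
Row 1: (30)·-6 + (60)·y = 0
Row 2: (-18)·-6 + (-36)·y = 0
Solving gives y = 3.
Check: Q·(-6, 3) = (-48, 24) = 8·(-6, 3).

3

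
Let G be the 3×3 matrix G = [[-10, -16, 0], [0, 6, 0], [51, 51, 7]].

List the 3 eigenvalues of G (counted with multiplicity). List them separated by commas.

-10, 6, 7

Compute the characteristic polynomial p(s) = det(sI - G).
Expanding along the first row, p(s) = s^3 - 3s^2 - 88s + 420.
Try s = 6: p(6) = 0, so 6 is a root.
Dividing by (s - 6) leaves s^2 + 3s - 70.
The quadratic factors as (s + 10)·(s - 7).
Eigenvalues: -10, 6, 7.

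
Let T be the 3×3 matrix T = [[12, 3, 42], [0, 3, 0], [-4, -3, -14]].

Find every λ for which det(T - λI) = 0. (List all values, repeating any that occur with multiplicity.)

-2, 0, 3

The characteristic polynomial is p(μ) = det(μI - T).
Expanding the 3×3 determinant: p(μ) = μ^3 - μ^2 - 6μ.
Try μ = 3: p(3) = 0, so 3 is a root.
Factor out (μ - 3): p(μ) = (μ - 3)·(μ^2 + 2μ).
The quadratic factors as (μ + 2)·μ.
Eigenvalues: -2, 0, 3.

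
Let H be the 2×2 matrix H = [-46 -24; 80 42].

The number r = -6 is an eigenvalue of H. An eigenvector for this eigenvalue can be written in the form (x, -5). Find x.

3

We need (H + 6I)v = 0.
H + 6I = [[-40, -24], [80, 48]].
Row 1: (-40)·x + (-24)·-5 = 0
Row 2: (80)·x + (48)·-5 = 0
Solving gives x = 3.
Check: H·(3, -5) = (-18, 30) = -6·(3, -5).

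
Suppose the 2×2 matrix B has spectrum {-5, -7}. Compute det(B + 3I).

8

If B has eigenvalues -5, -7, then B + 3I has eigenvalues -2, -4.
det(B + 3I) = (-2) · (-4) = 8.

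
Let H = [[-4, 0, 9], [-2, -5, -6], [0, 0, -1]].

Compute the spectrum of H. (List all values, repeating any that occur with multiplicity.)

Compute the characteristic polynomial p(r) = det(rI - H).
Expanding the 3×3 determinant: p(r) = r^3 + 10r^2 + 29r + 20.
Try r = -1: p(-1) = 0, so -1 is a root.
Factor out (r + 1): p(r) = (r + 1)·(r^2 + 9r + 20).
The quadratic factors as (r + 5)·(r + 4).
Eigenvalues: -5, -4, -1.

-5, -4, -1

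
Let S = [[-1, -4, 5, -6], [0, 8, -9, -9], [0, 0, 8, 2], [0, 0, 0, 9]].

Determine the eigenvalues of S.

-1, 8, 8, 9

S is upper triangular, so its eigenvalues are the diagonal entries.
Diagonal: -1, 8, 8, 9.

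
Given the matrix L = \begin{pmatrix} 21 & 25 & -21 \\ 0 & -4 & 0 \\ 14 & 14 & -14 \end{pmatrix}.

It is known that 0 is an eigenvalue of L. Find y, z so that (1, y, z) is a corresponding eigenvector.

We need (L)v = 0.
L = [[21, 25, -21], [0, -4, 0], [14, 14, -14]].
Row 1: (21)·1 + (25)·y + (-21)·z = 0
Row 2: (0)·1 + (-4)·y + (0)·z = 0
Row 3: (14)·1 + (14)·y + (-14)·z = 0
Solving gives y = 0, z = 1.
Check: L·(1, 0, 1) = (0, 0, 0) = 0·(1, 0, 1).

0, 1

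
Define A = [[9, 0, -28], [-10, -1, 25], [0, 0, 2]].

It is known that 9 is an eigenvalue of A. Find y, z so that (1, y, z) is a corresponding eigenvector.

-1, 0

We need (A - 9I)v = 0.
A - 9I = [[0, 0, -28], [-10, -10, 25], [0, 0, -7]].
Row 1: (0)·1 + (0)·y + (-28)·z = 0
Row 2: (-10)·1 + (-10)·y + (25)·z = 0
Row 3: (0)·1 + (0)·y + (-7)·z = 0
Solving gives y = -1, z = 0.
Check: A·(1, -1, 0) = (9, -9, 0) = 9·(1, -1, 0).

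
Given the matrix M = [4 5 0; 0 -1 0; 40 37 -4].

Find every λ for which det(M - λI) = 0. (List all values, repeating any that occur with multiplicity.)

Compute the characteristic polynomial p(λ) = det(λI - M).
Expanding the 3×3 determinant: p(λ) = λ^3 + λ^2 - 16λ - 16.
Since p(-1) = 0, λ = -1 is a root.
Factor out (λ + 1): p(λ) = (λ + 1)·(λ^2 - 16).
The quadratic factors as (λ + 4)·(λ - 4).
Eigenvalues: -4, -1, 4.

-4, -1, 4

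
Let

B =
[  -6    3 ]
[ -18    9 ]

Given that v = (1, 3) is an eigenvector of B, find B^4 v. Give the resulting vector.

(81, 243)

First find the eigenvalue: Bv = (3, 9) = 3·(1, 3), so λ = 3.
Then B^4 v = λ^4·v = 3^4·(1, 3) = 81·(1, 3) = (81, 243).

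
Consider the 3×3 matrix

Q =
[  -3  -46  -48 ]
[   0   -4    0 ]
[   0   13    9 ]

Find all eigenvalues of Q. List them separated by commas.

Set up det(λI - Q) = 0.
Expanding the 3×3 determinant: p(λ) = λ^3 - 2λ^2 - 51λ - 108.
Rational-root test: λ = -3 gives p(-3) = 0.
Dividing by (λ + 3) leaves λ^2 - 5λ - 36.
The quadratic factors as (λ + 4)·(λ - 9).
Eigenvalues: -4, -3, 9.

-4, -3, 9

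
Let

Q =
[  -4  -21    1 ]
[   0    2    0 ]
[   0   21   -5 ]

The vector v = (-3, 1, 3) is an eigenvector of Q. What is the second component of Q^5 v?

First find the eigenvalue: Qv = (-6, 2, 6) = 2·(-3, 1, 3), so λ = 2.
Then Q^5 v = λ^5·v = 2^5·(-3, 1, 3) = 32·(-3, 1, 3) = (-96, 32, 96).

32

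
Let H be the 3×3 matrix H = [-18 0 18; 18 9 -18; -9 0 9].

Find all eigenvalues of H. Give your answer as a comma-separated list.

Set up det(lambda·I - H) = 0.
Expanding along the first row, p(lambda) = lambda^3 - 81·lambda.
Try lambda = 0: p(0) = 0, so 0 is a root.
Factor out lambda: p(lambda) = lambda·(lambda^2 - 81).
The quadratic factors as (lambda + 9)·(lambda - 9).
Eigenvalues: -9, 0, 9.

-9, 0, 9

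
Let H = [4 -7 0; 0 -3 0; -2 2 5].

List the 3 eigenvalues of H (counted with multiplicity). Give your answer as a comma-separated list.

-3, 4, 5

Compute the characteristic polynomial p(μ) = det(μI - H).
Expanding the 3×3 determinant: p(μ) = μ^3 - 6μ^2 - 7μ + 60.
Try μ = -3: p(-3) = 0, so -3 is a root.
Dividing by (μ + 3) leaves μ^2 - 9μ + 20.
The quadratic factors as (μ - 4)·(μ - 5).
Eigenvalues: -3, 4, 5.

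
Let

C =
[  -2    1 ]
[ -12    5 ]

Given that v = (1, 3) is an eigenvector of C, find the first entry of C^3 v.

First find the eigenvalue: Cv = (1, 3) = 1·(1, 3), so λ = 1.
Then C^3 v = λ^3·v = 1^3·(1, 3) = 1·(1, 3) = (1, 3).

1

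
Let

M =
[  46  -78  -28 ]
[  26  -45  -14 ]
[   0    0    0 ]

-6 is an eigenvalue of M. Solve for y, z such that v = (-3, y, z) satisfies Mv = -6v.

-2, 0

We need (M + 6I)v = 0.
M + 6I = [[52, -78, -28], [26, -39, -14], [0, 0, 6]].
Row 1: (52)·-3 + (-78)·y + (-28)·z = 0
Row 2: (26)·-3 + (-39)·y + (-14)·z = 0
Row 3: (0)·-3 + (0)·y + (6)·z = 0
Solving gives y = -2, z = 0.
Check: M·(-3, -2, 0) = (18, 12, 0) = -6·(-3, -2, 0).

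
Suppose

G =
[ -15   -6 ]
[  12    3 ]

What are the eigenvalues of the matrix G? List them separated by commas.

-9, -3

det(G - λI) = (-15 - λ)(3 - λ) - (-6)·(12) = λ^2 + 12λ + 27.
This factors as (λ + 9)·(λ + 3) = 0.
Eigenvalues: -9, -3.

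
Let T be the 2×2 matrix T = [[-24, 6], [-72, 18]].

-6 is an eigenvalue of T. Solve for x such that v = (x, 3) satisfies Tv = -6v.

1

We need (T + 6I)v = 0.
T + 6I = [[-18, 6], [-72, 24]].
Row 1: (-18)·x + (6)·3 = 0
Row 2: (-72)·x + (24)·3 = 0
Solving gives x = 1.
Check: T·(1, 3) = (-6, -18) = -6·(1, 3).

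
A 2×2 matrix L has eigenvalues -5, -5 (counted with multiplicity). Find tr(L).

-10

trace(L) is the sum of the eigenvalues: (-5) + (-5) = -10.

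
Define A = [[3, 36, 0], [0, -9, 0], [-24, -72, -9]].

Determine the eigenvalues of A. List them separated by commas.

The characteristic polynomial is p(t) = det(tI - A).
Cofactor expansion gives p(t) = t^3 + 15t^2 + 27t - 243.
Try t = 3: p(3) = 0, so 3 is a root.
Dividing by (t - 3) leaves t^2 + 18t + 81.
The quadratic factor is (t + 9)^2.
Eigenvalues: -9, -9, 3.

-9, -9, 3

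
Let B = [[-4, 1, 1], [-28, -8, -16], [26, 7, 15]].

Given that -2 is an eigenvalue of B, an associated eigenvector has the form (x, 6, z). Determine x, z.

We need (B + 2I)v = 0.
B + 2I = [[-2, 1, 1], [-28, -6, -16], [26, 7, 17]].
Row 1: (-2)·x + (1)·6 + (1)·z = 0
Row 2: (-28)·x + (-6)·6 + (-16)·z = 0
Row 3: (26)·x + (7)·6 + (17)·z = 0
Solving gives x = 1, z = -4.
Check: B·(1, 6, -4) = (-2, -12, 8) = -2·(1, 6, -4).

1, -4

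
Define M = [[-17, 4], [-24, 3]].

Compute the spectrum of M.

-9, -5

det(M - λI) = (-17 - λ)(3 - λ) - (4)·(-24) = λ^2 + 14λ + 45.
This factors as (λ + 9)·(λ + 5) = 0.
Eigenvalues: -9, -5.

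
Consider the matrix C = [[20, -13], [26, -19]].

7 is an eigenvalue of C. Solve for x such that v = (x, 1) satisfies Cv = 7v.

1

We need (C - 7I)v = 0.
C - 7I = [[13, -13], [26, -26]].
Row 1: (13)·x + (-13)·1 = 0
Row 2: (26)·x + (-26)·1 = 0
Solving gives x = 1.
Check: C·(1, 1) = (7, 7) = 7·(1, 1).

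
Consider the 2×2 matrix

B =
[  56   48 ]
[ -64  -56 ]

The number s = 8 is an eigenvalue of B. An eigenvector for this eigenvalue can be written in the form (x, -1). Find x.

1

We need (B - 8I)v = 0.
B - 8I = [[48, 48], [-64, -64]].
Row 1: (48)·x + (48)·-1 = 0
Row 2: (-64)·x + (-64)·-1 = 0
Solving gives x = 1.
Check: B·(1, -1) = (8, -8) = 8·(1, -1).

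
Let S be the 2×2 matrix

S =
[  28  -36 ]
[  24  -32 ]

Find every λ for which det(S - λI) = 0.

det(S - μI) = (28 - μ)(-32 - μ) - (-36)·(24) = μ^2 + 4μ - 32.
This factors as (μ + 8)·(μ - 4) = 0.
Eigenvalues: -8, 4.

-8, 4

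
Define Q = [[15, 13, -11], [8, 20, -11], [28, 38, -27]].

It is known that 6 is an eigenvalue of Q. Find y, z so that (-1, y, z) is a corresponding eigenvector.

-1, -2

We need (Q - 6I)v = 0.
Q - 6I = [[9, 13, -11], [8, 14, -11], [28, 38, -33]].
Row 1: (9)·-1 + (13)·y + (-11)·z = 0
Row 2: (8)·-1 + (14)·y + (-11)·z = 0
Row 3: (28)·-1 + (38)·y + (-33)·z = 0
Solving gives y = -1, z = -2.
Check: Q·(-1, -1, -2) = (-6, -6, -12) = 6·(-1, -1, -2).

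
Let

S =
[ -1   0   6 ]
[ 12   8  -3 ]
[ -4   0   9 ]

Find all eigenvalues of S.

3, 5, 8

Compute the characteristic polynomial p(r) = det(rI - S).
Expanding along the first row, p(r) = r^3 - 16r^2 + 79r - 120.
Since p(3) = 0, r = 3 is a root.
Dividing by (r - 3) leaves r^2 - 13r + 40.
The quadratic factors as (r - 5)·(r - 8).
Eigenvalues: 3, 5, 8.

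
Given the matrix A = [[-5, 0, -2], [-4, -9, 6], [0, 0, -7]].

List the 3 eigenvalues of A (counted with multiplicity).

-9, -7, -5

Set up det(sI - A) = 0.
Expanding along the first row, p(s) = s^3 + 21s^2 + 143s + 315.
Try s = -9: p(-9) = 0, so -9 is a root.
Factor out (s + 9): p(s) = (s + 9)·(s^2 + 12s + 35).
The quadratic factors as (s + 7)·(s + 5).
Eigenvalues: -9, -7, -5.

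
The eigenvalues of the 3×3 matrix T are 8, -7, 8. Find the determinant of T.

-448

det(T) is the product of the eigenvalues: (8) · (-7) · (8) = -448.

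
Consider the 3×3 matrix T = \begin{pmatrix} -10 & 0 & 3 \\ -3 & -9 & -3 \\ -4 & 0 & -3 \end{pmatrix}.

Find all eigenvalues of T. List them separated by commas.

Compute the characteristic polynomial p(r) = det(rI - T).
Expanding along the first row, p(r) = r^3 + 22r^2 + 159r + 378.
Rational-root test: r = -6 gives p(-6) = 0.
Dividing by (r + 6) leaves r^2 + 16r + 63.
The quadratic factors as (r + 9)·(r + 7).
Eigenvalues: -9, -7, -6.

-9, -7, -6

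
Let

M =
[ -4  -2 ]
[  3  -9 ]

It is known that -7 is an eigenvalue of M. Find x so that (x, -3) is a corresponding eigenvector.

We need (M + 7I)v = 0.
M + 7I = [[3, -2], [3, -2]].
Row 1: (3)·x + (-2)·-3 = 0
Row 2: (3)·x + (-2)·-3 = 0
Solving gives x = -2.
Check: M·(-2, -3) = (14, 21) = -7·(-2, -3).

-2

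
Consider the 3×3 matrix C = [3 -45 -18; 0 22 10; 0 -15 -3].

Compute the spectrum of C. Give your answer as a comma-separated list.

3, 7, 12

The characteristic polynomial is p(s) = det(sI - C).
Cofactor expansion gives p(s) = s^3 - 22s^2 + 141s - 252.
Try s = 3: p(3) = 0, so 3 is a root.
Factor out (s - 3): p(s) = (s - 3)·(s^2 - 19s + 84).
The quadratic factors as (s - 7)·(s - 12).
Eigenvalues: 3, 7, 12.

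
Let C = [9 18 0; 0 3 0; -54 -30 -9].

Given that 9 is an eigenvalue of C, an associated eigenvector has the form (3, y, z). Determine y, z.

0, -9

We need (C - 9I)v = 0.
C - 9I = [[0, 18, 0], [0, -6, 0], [-54, -30, -18]].
Row 1: (0)·3 + (18)·y + (0)·z = 0
Row 2: (0)·3 + (-6)·y + (0)·z = 0
Row 3: (-54)·3 + (-30)·y + (-18)·z = 0
Solving gives y = 0, z = -9.
Check: C·(3, 0, -9) = (27, 0, -81) = 9·(3, 0, -9).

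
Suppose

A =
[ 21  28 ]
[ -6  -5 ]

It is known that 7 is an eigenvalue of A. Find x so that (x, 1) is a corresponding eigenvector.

-2

We need (A - 7I)v = 0.
A - 7I = [[14, 28], [-6, -12]].
Row 1: (14)·x + (28)·1 = 0
Row 2: (-6)·x + (-12)·1 = 0
Solving gives x = -2.
Check: A·(-2, 1) = (-14, 7) = 7·(-2, 1).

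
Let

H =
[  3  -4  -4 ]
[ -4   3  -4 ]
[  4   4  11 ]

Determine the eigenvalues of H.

3, 7, 7

Compute the characteristic polynomial p(lambda) = det(lambda·I - H).
Expanding the 3×3 determinant: p(lambda) = lambda^3 - 17·lambda^2 + 91·lambda - 147.
Try lambda = 7: p(7) = 0, so 7 is a root.
Factor out (lambda - 7): p(lambda) = (lambda - 7)·(lambda^2 - 10·lambda + 21).
The quadratic factors as (lambda - 3)·(lambda - 7).
Eigenvalues: 3, 7, 7.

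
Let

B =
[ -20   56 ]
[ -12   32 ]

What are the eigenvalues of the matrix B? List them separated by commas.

4, 8

det(B - rI) = (-20 - r)(32 - r) - (56)·(-12) = r^2 - 12r + 32.
This factors as (r - 4)·(r - 8) = 0.
Eigenvalues: 4, 8.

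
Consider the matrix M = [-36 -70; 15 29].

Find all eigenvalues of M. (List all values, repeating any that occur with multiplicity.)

-6, -1

det(M - λI) = (-36 - λ)(29 - λ) - (-70)·(15) = λ^2 + 7λ + 6.
This factors as (λ + 6)·(λ + 1) = 0.
Eigenvalues: -6, -1.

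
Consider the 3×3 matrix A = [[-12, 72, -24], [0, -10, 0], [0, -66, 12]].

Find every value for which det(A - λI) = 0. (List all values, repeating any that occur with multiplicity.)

Set up det(sI - A) = 0.
Expanding along the first row, p(s) = s^3 + 10s^2 - 144s - 1440.
Try s = -12: p(-12) = 0, so -12 is a root.
Factor out (s + 12): p(s) = (s + 12)·(s^2 - 2s - 120).
The quadratic factors as (s + 10)·(s - 12).
Eigenvalues: -12, -10, 12.

-12, -10, 12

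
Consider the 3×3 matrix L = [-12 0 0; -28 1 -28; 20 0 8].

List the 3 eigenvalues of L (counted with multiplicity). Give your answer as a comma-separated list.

Compute the characteristic polynomial p(r) = det(rI - L).
Expanding along the first row, p(r) = r^3 + 3r^2 - 100r + 96.
Rational-root test: r = 8 gives p(8) = 0.
Factor out (r - 8): p(r) = (r - 8)·(r^2 + 11r - 12).
The quadratic factors as (r + 12)·(r - 1).
Eigenvalues: -12, 1, 8.

-12, 1, 8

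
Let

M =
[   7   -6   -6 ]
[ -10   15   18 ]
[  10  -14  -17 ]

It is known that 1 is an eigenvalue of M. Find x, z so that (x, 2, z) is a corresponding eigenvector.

We need (M - 1I)v = 0.
M - 1I = [[6, -6, -6], [-10, 14, 18], [10, -14, -18]].
Row 1: (6)·x + (-6)·2 + (-6)·z = 0
Row 2: (-10)·x + (14)·2 + (18)·z = 0
Row 3: (10)·x + (-14)·2 + (-18)·z = 0
Solving gives x = 1, z = -1.
Check: M·(1, 2, -1) = (1, 2, -1) = 1·(1, 2, -1).

1, -1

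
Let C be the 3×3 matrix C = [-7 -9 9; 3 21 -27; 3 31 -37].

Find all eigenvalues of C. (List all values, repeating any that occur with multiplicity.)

The characteristic polynomial is p(λ) = det(λI - C).
Expanding the 3×3 determinant: p(λ) = λ^3 + 23λ^2 + 172λ + 420.
Rational-root test: λ = -7 gives p(-7) = 0.
Factor out (λ + 7): p(λ) = (λ + 7)·(λ^2 + 16λ + 60).
The quadratic factors as (λ + 10)·(λ + 6).
Eigenvalues: -10, -7, -6.

-10, -7, -6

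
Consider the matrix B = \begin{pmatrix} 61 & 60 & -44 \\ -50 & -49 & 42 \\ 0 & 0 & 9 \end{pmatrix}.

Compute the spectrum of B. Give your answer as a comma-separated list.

The characteristic polynomial is p(s) = det(sI - B).
Expanding along the first row, p(s) = s^3 - 21s^2 + 119s - 99.
Since p(11) = 0, s = 11 is a root.
Factor out (s - 11): p(s) = (s - 11)·(s^2 - 10s + 9).
The quadratic factors as (s - 1)·(s - 9).
Eigenvalues: 1, 9, 11.

1, 9, 11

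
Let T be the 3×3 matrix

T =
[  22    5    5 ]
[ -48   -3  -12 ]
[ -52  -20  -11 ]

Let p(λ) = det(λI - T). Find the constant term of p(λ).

54

p(λ) = λ^3 - 8λ^2 - 15λ + 54.
The constant term is 54.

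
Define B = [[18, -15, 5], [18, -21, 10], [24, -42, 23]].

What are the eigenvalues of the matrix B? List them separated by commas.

The characteristic polynomial is p(μ) = det(μI - B).
Cofactor expansion gives p(μ) = μ^3 - 20μ^2 + 123μ - 216.
Rational-root test: μ = 9 gives p(9) = 0.
Dividing by (μ - 9) leaves μ^2 - 11μ + 24.
The quadratic factors as (μ - 3)·(μ - 8).
Eigenvalues: 3, 8, 9.

3, 8, 9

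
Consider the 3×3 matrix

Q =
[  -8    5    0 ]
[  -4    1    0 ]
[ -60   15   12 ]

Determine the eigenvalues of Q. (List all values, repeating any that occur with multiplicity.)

Set up det(λI - Q) = 0.
Expanding the 3×3 determinant: p(λ) = λ^3 - 5λ^2 - 72λ - 144.
Rational-root test: λ = -4 gives p(-4) = 0.
Factor out (λ + 4): p(λ) = (λ + 4)·(λ^2 - 9λ - 36).
The quadratic factors as (λ + 3)·(λ - 12).
Eigenvalues: -4, -3, 12.

-4, -3, 12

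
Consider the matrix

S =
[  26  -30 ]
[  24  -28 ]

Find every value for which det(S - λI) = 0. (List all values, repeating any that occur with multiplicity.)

det(S - tI) = (26 - t)(-28 - t) - (-30)·(24) = t^2 + 2t - 8.
This factors as (t + 4)·(t - 2) = 0.
Eigenvalues: -4, 2.

-4, 2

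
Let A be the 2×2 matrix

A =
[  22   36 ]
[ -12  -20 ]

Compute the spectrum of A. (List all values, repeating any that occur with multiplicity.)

-2, 4

det(A - μI) = (22 - μ)(-20 - μ) - (36)·(-12) = μ^2 - 2μ - 8.
This factors as (μ + 2)·(μ - 4) = 0.
Eigenvalues: -2, 4.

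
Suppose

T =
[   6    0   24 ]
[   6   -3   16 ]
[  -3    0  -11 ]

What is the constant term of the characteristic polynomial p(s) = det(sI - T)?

p(0) = det(0·I − T) = det(−T) = (−1)^3·det(T).
det(T) = -18, so p(0) = 18.

18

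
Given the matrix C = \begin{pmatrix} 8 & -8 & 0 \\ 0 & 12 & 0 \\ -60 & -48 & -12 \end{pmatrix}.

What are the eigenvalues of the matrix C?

Set up det(λI - C) = 0.
Expanding the 3×3 determinant: p(λ) = λ^3 - 8λ^2 - 144λ + 1152.
Since p(-12) = 0, λ = -12 is a root.
Factor out (λ + 12): p(λ) = (λ + 12)·(λ^2 - 20λ + 96).
The quadratic factors as (λ - 8)·(λ - 12).
Eigenvalues: -12, 8, 12.

-12, 8, 12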